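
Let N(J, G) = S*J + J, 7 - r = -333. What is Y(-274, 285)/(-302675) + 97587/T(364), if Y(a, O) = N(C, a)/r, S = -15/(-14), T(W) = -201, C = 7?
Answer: -6695086252943/13789873000 ≈ -485.51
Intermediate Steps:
S = 15/14 (S = -15*(-1/14) = 15/14 ≈ 1.0714)
r = 340 (r = 7 - 1*(-333) = 7 + 333 = 340)
N(J, G) = 29*J/14 (N(J, G) = 15*J/14 + J = 29*J/14)
Y(a, O) = 29/680 (Y(a, O) = ((29/14)*7)/340 = (29/2)*(1/340) = 29/680)
Y(-274, 285)/(-302675) + 97587/T(364) = (29/680)/(-302675) + 97587/(-201) = (29/680)*(-1/302675) + 97587*(-1/201) = -29/205819000 - 32529/67 = -6695086252943/13789873000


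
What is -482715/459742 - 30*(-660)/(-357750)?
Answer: -403987073/365494890 ≈ -1.1053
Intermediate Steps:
-482715/459742 - 30*(-660)/(-357750) = -482715*1/459742 + 19800*(-1/357750) = -482715/459742 - 44/795 = -403987073/365494890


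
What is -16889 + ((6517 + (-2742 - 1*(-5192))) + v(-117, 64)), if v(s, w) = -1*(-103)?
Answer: -7819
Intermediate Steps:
v(s, w) = 103
-16889 + ((6517 + (-2742 - 1*(-5192))) + v(-117, 64)) = -16889 + ((6517 + (-2742 - 1*(-5192))) + 103) = -16889 + ((6517 + (-2742 + 5192)) + 103) = -16889 + ((6517 + 2450) + 103) = -16889 + (8967 + 103) = -16889 + 9070 = -7819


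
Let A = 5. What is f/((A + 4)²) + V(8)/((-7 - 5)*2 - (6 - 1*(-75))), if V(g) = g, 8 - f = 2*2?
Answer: -76/2835 ≈ -0.026808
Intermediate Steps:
f = 4 (f = 8 - 2*2 = 8 - 1*4 = 8 - 4 = 4)
f/((A + 4)²) + V(8)/((-7 - 5)*2 - (6 - 1*(-75))) = 4/((5 + 4)²) + 8/((-7 - 5)*2 - (6 - 1*(-75))) = 4/(9²) + 8/(-12*2 - (6 + 75)) = 4/81 + 8/(-24 - 1*81) = 4*(1/81) + 8/(-24 - 81) = 4/81 + 8/(-105) = 4/81 + 8*(-1/105) = 4/81 - 8/105 = -76/2835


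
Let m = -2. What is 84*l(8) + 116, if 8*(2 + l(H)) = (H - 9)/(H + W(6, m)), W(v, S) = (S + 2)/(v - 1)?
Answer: -853/16 ≈ -53.313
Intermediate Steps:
W(v, S) = (2 + S)/(-1 + v)
l(H) = -2 + (-9 + H)/(8*H) (l(H) = -2 + ((H - 9)/(H + (2 - 2)/(-1 + 6)))/8 = -2 + ((-9 + H)/(H + 0/5))/8 = -2 + ((-9 + H)/(H + (⅕)*0))/8 = -2 + ((-9 + H)/(H + 0))/8 = -2 + ((-9 + H)/H)/8 = -2 + (-9 + H)/(8*H))
84*l(8) + 116 = 84*((3/8)*(-3 - 5*8)/8) + 116 = 84*((3/8)*(⅛)*(-3 - 40)) + 116 = 84*((3/8)*(⅛)*(-43)) + 116 = 84*(-129/64) + 116 = -2709/16 + 116 = -853/16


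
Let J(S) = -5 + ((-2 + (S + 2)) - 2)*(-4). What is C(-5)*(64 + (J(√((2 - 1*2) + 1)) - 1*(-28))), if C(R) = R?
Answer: -455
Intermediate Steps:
J(S) = 3 - 4*S (J(S) = -5 + ((-2 + (2 + S)) - 2)*(-4) = -5 + (S - 2)*(-4) = -5 + (-2 + S)*(-4) = -5 + (8 - 4*S) = 3 - 4*S)
C(-5)*(64 + (J(√((2 - 1*2) + 1)) - 1*(-28))) = -5*(64 + ((3 - 4*√((2 - 1*2) + 1)) - 1*(-28))) = -5*(64 + ((3 - 4*√((2 - 2) + 1)) + 28)) = -5*(64 + ((3 - 4*√(0 + 1)) + 28)) = -5*(64 + ((3 - 4*√1) + 28)) = -5*(64 + ((3 - 4*1) + 28)) = -5*(64 + ((3 - 4) + 28)) = -5*(64 + (-1 + 28)) = -5*(64 + 27) = -5*91 = -455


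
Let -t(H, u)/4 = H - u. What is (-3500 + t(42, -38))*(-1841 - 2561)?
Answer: 16815640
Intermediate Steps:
t(H, u) = -4*H + 4*u (t(H, u) = -4*(H - u) = -4*H + 4*u)
(-3500 + t(42, -38))*(-1841 - 2561) = (-3500 + (-4*42 + 4*(-38)))*(-1841 - 2561) = (-3500 + (-168 - 152))*(-4402) = (-3500 - 320)*(-4402) = -3820*(-4402) = 16815640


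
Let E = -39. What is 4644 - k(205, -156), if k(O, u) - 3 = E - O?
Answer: 4885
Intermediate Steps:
k(O, u) = -36 - O (k(O, u) = 3 + (-39 - O) = -36 - O)
4644 - k(205, -156) = 4644 - (-36 - 1*205) = 4644 - (-36 - 205) = 4644 - 1*(-241) = 4644 + 241 = 4885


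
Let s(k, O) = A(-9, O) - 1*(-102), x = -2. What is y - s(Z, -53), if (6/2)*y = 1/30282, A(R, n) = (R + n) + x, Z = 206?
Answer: -3452147/90846 ≈ -38.000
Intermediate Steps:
A(R, n) = -2 + R + n (A(R, n) = (R + n) - 2 = -2 + R + n)
y = 1/90846 (y = (⅓)/30282 = (⅓)*(1/30282) = 1/90846 ≈ 1.1008e-5)
s(k, O) = 91 + O (s(k, O) = (-2 - 9 + O) - 1*(-102) = (-11 + O) + 102 = 91 + O)
y - s(Z, -53) = 1/90846 - (91 - 53) = 1/90846 - 1*38 = 1/90846 - 38 = -3452147/90846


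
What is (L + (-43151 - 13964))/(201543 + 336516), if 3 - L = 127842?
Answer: -184954/538059 ≈ -0.34374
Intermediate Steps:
L = -127839 (L = 3 - 1*127842 = 3 - 127842 = -127839)
(L + (-43151 - 13964))/(201543 + 336516) = (-127839 + (-43151 - 13964))/(201543 + 336516) = (-127839 - 57115)/538059 = -184954*1/538059 = -184954/538059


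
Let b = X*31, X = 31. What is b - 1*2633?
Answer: -1672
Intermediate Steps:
b = 961 (b = 31*31 = 961)
b - 1*2633 = 961 - 1*2633 = 961 - 2633 = -1672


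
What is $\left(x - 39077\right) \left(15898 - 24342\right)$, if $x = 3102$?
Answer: $303772900$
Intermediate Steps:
$\left(x - 39077\right) \left(15898 - 24342\right) = \left(3102 - 39077\right) \left(15898 - 24342\right) = \left(-35975\right) \left(-8444\right) = 303772900$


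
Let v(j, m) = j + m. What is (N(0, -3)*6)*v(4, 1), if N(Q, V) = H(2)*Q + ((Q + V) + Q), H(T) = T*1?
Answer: -90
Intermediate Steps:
H(T) = T
N(Q, V) = V + 4*Q (N(Q, V) = 2*Q + ((Q + V) + Q) = 2*Q + (V + 2*Q) = V + 4*Q)
(N(0, -3)*6)*v(4, 1) = ((-3 + 4*0)*6)*(4 + 1) = ((-3 + 0)*6)*5 = -3*6*5 = -18*5 = -90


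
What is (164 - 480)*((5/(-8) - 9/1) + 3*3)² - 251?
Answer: -5991/16 ≈ -374.44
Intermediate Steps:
(164 - 480)*((5/(-8) - 9/1) + 3*3)² - 251 = -316*((5*(-⅛) - 9*1) + 9)² - 251 = -316*((-5/8 - 9) + 9)² - 251 = -316*(-77/8 + 9)² - 251 = -316*(-5/8)² - 251 = -316*25/64 - 251 = -1975/16 - 251 = -5991/16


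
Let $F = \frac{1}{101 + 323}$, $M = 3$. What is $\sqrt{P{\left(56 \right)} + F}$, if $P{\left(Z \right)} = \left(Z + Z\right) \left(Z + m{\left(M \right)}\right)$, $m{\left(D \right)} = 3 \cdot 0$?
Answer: $\frac{3 \sqrt{31320986}}{212} \approx 79.196$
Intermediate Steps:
$m{\left(D \right)} = 0$
$P{\left(Z \right)} = 2 Z^{2}$ ($P{\left(Z \right)} = \left(Z + Z\right) \left(Z + 0\right) = 2 Z Z = 2 Z^{2}$)
$F = \frac{1}{424} \approx 0.0023585$
$\sqrt{P{\left(56 \right)} + F} = \sqrt{2 \cdot 56^{2} + \frac{1}{424}} = \sqrt{2 \cdot 3136 + \frac{1}{424}} = \sqrt{6272 + \frac{1}{424}} = \sqrt{\frac{2659329}{424}} = \frac{3 \sqrt{31320986}}{212}$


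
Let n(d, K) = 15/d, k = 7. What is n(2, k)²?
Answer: 225/4 ≈ 56.250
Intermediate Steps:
n(2, k)² = (15/2)² = 225/4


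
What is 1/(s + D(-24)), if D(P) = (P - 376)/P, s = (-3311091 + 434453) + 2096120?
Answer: -3/2341504 ≈ -1.2812e-6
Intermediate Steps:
s = -780518 (s = -2876638 + 2096120 = -780518)
D(P) = (-376 + P)/P
1/(s + D(-24)) = 1/(-780518 + (-376 - 24)/(-24)) = 1/(-780518 - 1/24*(-400)) = 1/(-780518 + 50/3) = 1/(-2341504/3) = -3/2341504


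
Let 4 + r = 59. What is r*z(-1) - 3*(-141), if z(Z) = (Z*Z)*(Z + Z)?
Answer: 313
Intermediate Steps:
r = 55 (r = -4 + 59 = 55)
z(Z) = 2*Z**3 (z(Z) = Z**2*(2*Z) = 2*Z**3)
r*z(-1) - 3*(-141) = 55*(2*(-1)**3) - 3*(-141) = 55*(2*(-1)) + 423 = 55*(-2) + 423 = -110 + 423 = 313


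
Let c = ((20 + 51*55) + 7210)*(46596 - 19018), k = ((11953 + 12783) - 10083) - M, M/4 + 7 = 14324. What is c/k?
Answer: -6149894/947 ≈ -6494.1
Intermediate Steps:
M = 57268 (M = -28 + 4*14324 = -28 + 57296 = 57268)
k = -42615 (k = ((11953 + 12783) - 10083) - 1*57268 = (24736 - 10083) - 57268 = 14653 - 57268 = -42615)
c = 276745230 (c = ((20 + 2805) + 7210)*27578 = (2825 + 7210)*27578 = 10035*27578 = 276745230)
c/k = 276745230/(-42615) = 276745230*(-1/42615) = -6149894/947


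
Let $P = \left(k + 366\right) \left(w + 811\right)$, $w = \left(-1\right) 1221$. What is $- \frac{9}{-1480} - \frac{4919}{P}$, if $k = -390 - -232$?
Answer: $\frac{201191}{3155360} \approx 0.063762$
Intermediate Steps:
$w = -1221$
$k = -158$ ($k = -390 + 232 = -158$)
$P = -85280$ ($P = \left(-158 + 366\right) \left(-1221 + 811\right) = 208 \left(-410\right) = -85280$)
$- \frac{9}{-1480} - \frac{4919}{P} = - \frac{9}{-1480} - \frac{4919}{-85280} = \left(-9\right) \left(- \frac{1}{1480}\right) - - \frac{4919}{85280} = \frac{9}{1480} + \frac{4919}{85280} = \frac{201191}{3155360}$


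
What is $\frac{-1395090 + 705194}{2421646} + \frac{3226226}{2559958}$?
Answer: $\frac{1511668125907}{1549828012717} \approx 0.97538$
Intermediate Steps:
$\frac{-1395090 + 705194}{2421646} + \frac{3226226}{2559958} = \left(-689896\right) \frac{1}{2421646} + 3226226 \cdot \frac{1}{2559958} = - \frac{344948}{1210823} + \frac{1613113}{1279979} = \frac{1511668125907}{1549828012717}$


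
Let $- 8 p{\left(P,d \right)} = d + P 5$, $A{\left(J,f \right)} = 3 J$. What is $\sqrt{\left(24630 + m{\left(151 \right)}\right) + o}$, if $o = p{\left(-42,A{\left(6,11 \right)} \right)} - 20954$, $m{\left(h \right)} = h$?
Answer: $\sqrt{3851} \approx 62.056$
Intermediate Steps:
$p{\left(P,d \right)} = - \frac{5 P}{8} - \frac{d}{8}$ ($p{\left(P,d \right)} = - \frac{d + P 5}{8} = - \frac{d + 5 P}{8} = - \frac{5 P}{8} - \frac{d}{8}$)
$o = -20930$ ($o = \left(\left(- \frac{5}{8}\right) \left(-42\right) - \frac{3 \cdot 6}{8}\right) - 20954 = \left(\frac{105}{4} - \frac{9}{4}\right) - 20954 = 24 - 20954 = -20930$)
$\sqrt{\left(24630 + m{\left(151 \right)}\right) + o} = \sqrt{\left(24630 + 151\right) - 20930} = \sqrt{24781 - 20930} = \sqrt{3851}$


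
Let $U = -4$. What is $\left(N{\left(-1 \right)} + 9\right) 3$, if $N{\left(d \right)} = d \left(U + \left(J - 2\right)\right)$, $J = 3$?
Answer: $36$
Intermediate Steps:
$N{\left(d \right)} = - 3 d$ ($N{\left(d \right)} = d \left(-4 + \left(3 - 2\right)\right) = d \left(-4 + 1\right) = d \left(-3\right) = - 3 d$)
$\left(N{\left(-1 \right)} + 9\right) 3 = \left(\left(-3\right) \left(-1\right) + 9\right) 3 = \left(3 + 9\right) 3 = 12 \cdot 3 = 36$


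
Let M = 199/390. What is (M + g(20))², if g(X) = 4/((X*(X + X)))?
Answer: 16152361/60840000 ≈ 0.26549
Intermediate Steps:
M = 199/390 (M = 199*(1/390) = 199/390 ≈ 0.51026)
g(X) = 2/X² (g(X) = 4/((X*(2*X))) = 4/((2*X²)) = 4*(1/(2*X²)) = 2/X²)
(M + g(20))² = (199/390 + 2/20²)² = (199/390 + 2*(1/400))² = (199/390 + 1/200)² = (4019/7800)² = 16152361/60840000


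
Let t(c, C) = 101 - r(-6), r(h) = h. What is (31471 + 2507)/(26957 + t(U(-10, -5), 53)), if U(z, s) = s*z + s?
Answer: 16989/13532 ≈ 1.2555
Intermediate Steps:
U(z, s) = s + s*z
t(c, C) = 107 (t(c, C) = 101 - 1*(-6) = 101 + 6 = 107)
(31471 + 2507)/(26957 + t(U(-10, -5), 53)) = (31471 + 2507)/(26957 + 107) = 33978/27064 = 33978*(1/27064) = 16989/13532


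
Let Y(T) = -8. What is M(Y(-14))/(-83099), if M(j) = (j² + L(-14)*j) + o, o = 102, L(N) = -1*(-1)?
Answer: -158/83099 ≈ -0.0019013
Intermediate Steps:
L(N) = 1
M(j) = 102 + j + j² (M(j) = (j² + 1*j) + 102 = (j² + j) + 102 = (j + j²) + 102 = 102 + j + j²)
M(Y(-14))/(-83099) = (102 - 8 + (-8)²)/(-83099) = (102 - 8 + 64)*(-1/83099) = 158*(-1/83099) = -158/83099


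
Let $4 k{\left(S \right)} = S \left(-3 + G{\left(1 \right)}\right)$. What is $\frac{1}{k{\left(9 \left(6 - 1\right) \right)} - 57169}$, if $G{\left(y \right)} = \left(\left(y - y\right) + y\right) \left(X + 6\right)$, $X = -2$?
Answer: $- \frac{4}{228631} \approx -1.7495 \cdot 10^{-5}$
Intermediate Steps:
$G{\left(y \right)} = 4 y$ ($G{\left(y \right)} = \left(\left(y - y\right) + y\right) \left(-2 + 6\right) = \left(0 + y\right) 4 = y 4 = 4 y$)
$k{\left(S \right)} = \frac{S}{4}$ ($k{\left(S \right)} = \frac{S \left(-3 + 4 \cdot 1\right)}{4} = \frac{S \left(-3 + 4\right)}{4} = \frac{S 1}{4} = \frac{S}{4}$)
$\frac{1}{k{\left(9 \left(6 - 1\right) \right)} - 57169} = \frac{1}{\frac{9 \left(6 - 1\right)}{4} - 57169} = \frac{1}{\frac{9 \cdot 5}{4} - 57169} = \frac{1}{\frac{1}{4} \cdot 45 - 57169} = \frac{1}{\frac{45}{4} - 57169} = \frac{1}{- \frac{228631}{4}} = - \frac{4}{228631}$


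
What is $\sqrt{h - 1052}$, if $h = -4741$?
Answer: $i \sqrt{5793} \approx 76.112 i$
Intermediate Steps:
$\sqrt{h - 1052} = \sqrt{-4741 - 1052} = \sqrt{-5793} = i \sqrt{5793}$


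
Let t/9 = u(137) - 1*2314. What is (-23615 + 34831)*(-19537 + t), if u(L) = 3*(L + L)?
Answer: -369735440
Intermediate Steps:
u(L) = 6*L (u(L) = 3*(2*L) = 6*L)
t = -13428 (t = 9*(6*137 - 1*2314) = 9*(822 - 2314) = 9*(-1492) = -13428)
(-23615 + 34831)*(-19537 + t) = (-23615 + 34831)*(-19537 - 13428) = 11216*(-32965) = -369735440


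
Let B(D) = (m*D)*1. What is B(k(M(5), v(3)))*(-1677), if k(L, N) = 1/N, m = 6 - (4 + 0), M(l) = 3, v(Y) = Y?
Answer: -1118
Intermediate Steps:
m = 2 (m = 6 - 1*4 = 6 - 4 = 2)
B(D) = 2*D (B(D) = (2*D)*1 = 2*D)
B(k(M(5), v(3)))*(-1677) = (2/3)*(-1677) = -1118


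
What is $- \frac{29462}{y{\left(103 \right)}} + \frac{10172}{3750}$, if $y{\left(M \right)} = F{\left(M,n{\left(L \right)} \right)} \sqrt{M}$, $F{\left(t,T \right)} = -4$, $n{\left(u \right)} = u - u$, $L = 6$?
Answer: $\frac{5086}{1875} + \frac{14731 \sqrt{103}}{206} \approx 728.46$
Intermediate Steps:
$n{\left(u \right)} = 0$
$y{\left(M \right)} = - 4 \sqrt{M}$
$- \frac{29462}{y{\left(103 \right)}} + \frac{10172}{3750} = - \frac{29462}{\left(-4\right) \sqrt{103}} + \frac{10172}{3750} = - 29462 \left(- \frac{\sqrt{103}}{412}\right) + 10172 \cdot \frac{1}{3750} = \frac{14731 \sqrt{103}}{206} + \frac{5086}{1875} = \frac{5086}{1875} + \frac{14731 \sqrt{103}}{206}$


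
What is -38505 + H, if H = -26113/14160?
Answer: -545256913/14160 ≈ -38507.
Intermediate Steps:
H = -26113/14160 (H = -26113*1/14160 = -26113/14160 ≈ -1.8441)
-38505 + H = -38505 - 26113/14160 = -545256913/14160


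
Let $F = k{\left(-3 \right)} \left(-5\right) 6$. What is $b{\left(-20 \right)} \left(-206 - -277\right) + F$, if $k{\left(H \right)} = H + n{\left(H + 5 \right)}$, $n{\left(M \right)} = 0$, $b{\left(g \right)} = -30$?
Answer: $-2040$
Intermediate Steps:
$k{\left(H \right)} = H$ ($k{\left(H \right)} = H + 0 = H$)
$F = 90$ ($F = \left(-3\right) \left(-5\right) 6 = 15 \cdot 6 = 90$)
$b{\left(-20 \right)} \left(-206 - -277\right) + F = - 30 \left(-206 - -277\right) + 90 = - 30 \left(-206 + 277\right) + 90 = \left(-30\right) 71 + 90 = -2130 + 90 = -2040$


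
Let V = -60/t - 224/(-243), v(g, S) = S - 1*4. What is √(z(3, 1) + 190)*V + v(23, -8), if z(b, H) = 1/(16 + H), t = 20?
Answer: -12 - 505*√6103/1377 ≈ -40.650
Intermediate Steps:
v(g, S) = -4 + S (v(g, S) = S - 4 = -4 + S)
V = -505/243 (V = -60/20 - 224/(-243) = -60*1/20 - 224*(-1/243) = -3 + 224/243 = -505/243 ≈ -2.0782)
√(z(3, 1) + 190)*V + v(23, -8) = √(1/(16 + 1) + 190)*(-505/243) + (-4 - 8) = √(1/17 + 190)*(-505/243) - 12 = √(3231/17)*(-505/243) - 12 = (3*√6103/17)*(-505/243) - 12 = -505*√6103/1377 - 12 = -12 - 505*√6103/1377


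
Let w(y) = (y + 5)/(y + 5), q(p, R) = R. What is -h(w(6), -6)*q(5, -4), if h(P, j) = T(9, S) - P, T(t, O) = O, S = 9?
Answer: 32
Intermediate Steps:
w(y) = 1 (w(y) = (5 + y)/(5 + y) = 1)
h(P, j) = 9 - P
-h(w(6), -6)*q(5, -4) = -(9 - 1*1)*(-4) = -(9 - 1)*(-4) = -8*(-4) = -1*(-32) = 32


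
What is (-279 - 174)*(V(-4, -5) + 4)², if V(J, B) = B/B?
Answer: -11325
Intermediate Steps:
V(J, B) = 1
(-279 - 174)*(V(-4, -5) + 4)² = (-279 - 174)*(1 + 4)² = -453*5² = -453*25 = -11325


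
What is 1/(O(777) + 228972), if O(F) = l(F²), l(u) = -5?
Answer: 1/228967 ≈ 4.3674e-6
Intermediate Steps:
O(F) = -5
1/(O(777) + 228972) = 1/(-5 + 228972) = 1/228967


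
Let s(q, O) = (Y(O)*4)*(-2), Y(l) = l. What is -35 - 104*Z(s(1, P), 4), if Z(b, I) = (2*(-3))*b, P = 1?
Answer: -5027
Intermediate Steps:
s(q, O) = -8*O (s(q, O) = (O*4)*(-2) = (4*O)*(-2) = -8*O)
Z(b, I) = -6*b
-35 - 104*Z(s(1, P), 4) = -35 - (-624)*(-8*1) = -35 - (-624)*(-8) = -35 - 104*48 = -35 - 4992 = -5027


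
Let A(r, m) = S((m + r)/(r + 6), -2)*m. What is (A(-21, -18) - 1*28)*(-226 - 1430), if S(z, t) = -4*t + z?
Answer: 1811664/5 ≈ 3.6233e+5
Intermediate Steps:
S(z, t) = z - 4*t
A(r, m) = m*(8 + (m + r)/(6 + r)) (A(r, m) = ((m + r)/(r + 6) - 4*(-2))*m = ((m + r)/(6 + r) + 8)*m = (8 + (m + r)/(6 + r))*m = m*(8 + (m + r)/(6 + r)))
(A(-21, -18) - 1*28)*(-226 - 1430) = (-18*(48 - 18 + 9*(-21))/(6 - 21) - 1*28)*(-226 - 1430) = (-18*(48 - 18 - 189)/(-15) - 28)*(-1656) = (-18*(-1/15)*(-159) - 28)*(-1656) = (-954/5 - 28)*(-1656) = -1094/5*(-1656) = 1811664/5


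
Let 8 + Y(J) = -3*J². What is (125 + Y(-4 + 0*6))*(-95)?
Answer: -6555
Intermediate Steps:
Y(J) = -8 - 3*J²
(125 + Y(-4 + 0*6))*(-95) = (125 + (-8 - 3*(-4 + 0*6)²))*(-95) = (125 + (-8 - 3*(-4 + 0)²))*(-95) = (125 + (-8 - 3*(-4)²))*(-95) = (125 + (-8 - 3*16))*(-95) = (125 + (-8 - 48))*(-95) = (125 - 56)*(-95) = 69*(-95) = -6555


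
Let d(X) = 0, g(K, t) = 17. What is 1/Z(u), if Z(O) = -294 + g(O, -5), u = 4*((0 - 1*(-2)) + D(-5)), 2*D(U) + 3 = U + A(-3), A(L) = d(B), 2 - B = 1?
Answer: -1/277 ≈ -0.0036101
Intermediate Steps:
B = 1 (B = 2 - 1*1 = 2 - 1 = 1)
A(L) = 0
D(U) = -3/2 + U/2 (D(U) = -3/2 + (U + 0)/2 = -3/2 + U/2)
u = -8 (u = 4*((0 - 1*(-2)) + (-3/2 + (1/2)*(-5))) = 4*((0 + 2) + (-3/2 - 5/2)) = 4*(2 - 4) = 4*(-2) = -8)
Z(O) = -277 (Z(O) = -294 + 17 = -277)
1/Z(u) = 1/(-277) = -1/277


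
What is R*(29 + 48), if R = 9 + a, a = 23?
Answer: 2464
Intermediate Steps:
R = 32 (R = 9 + 23 = 32)
R*(29 + 48) = 32*(29 + 48) = 32*77 = 2464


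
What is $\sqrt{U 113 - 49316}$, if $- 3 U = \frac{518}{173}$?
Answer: $\frac{i \sqrt{13314186222}}{519} \approx 222.33 i$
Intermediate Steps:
$U = - \frac{518}{519}$ ($U = - \frac{518 \cdot \frac{1}{173}}{3} = \left(- \frac{1}{3}\right) \frac{518}{173} = - \frac{518}{519} \approx -0.99807$)
$\sqrt{U 113 - 49316} = \sqrt{\left(- \frac{518}{519}\right) 113 - 49316} = \sqrt{- \frac{58534}{519} - 49316} = \sqrt{- \frac{25653538}{519}} = \frac{i \sqrt{13314186222}}{519}$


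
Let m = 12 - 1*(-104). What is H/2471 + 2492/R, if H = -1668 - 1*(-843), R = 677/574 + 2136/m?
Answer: 102232533947/805914179 ≈ 126.85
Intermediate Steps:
m = 116 (m = 12 + 104 = 116)
R = 326149/16646 (R = 677/574 + 2136/116 = 677*(1/574) + 2136*(1/116) = 677/574 + 534/29 = 326149/16646 ≈ 19.593)
H = -825 (H = -1668 + 843 = -825)
H/2471 + 2492/R = -825/2471 + 2492/(326149/16646) = -825*1/2471 + 2492*(16646/326149) = -825/2471 + 41481832/326149 = 102232533947/805914179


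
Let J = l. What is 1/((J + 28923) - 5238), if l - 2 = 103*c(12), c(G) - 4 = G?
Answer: 1/25335 ≈ 3.9471e-5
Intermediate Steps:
c(G) = 4 + G
l = 1650 (l = 2 + 103*(4 + 12) = 2 + 103*16 = 2 + 1648 = 1650)
J = 1650
1/((J + 28923) - 5238) = 1/((1650 + 28923) - 5238) = 1/(30573 - 5238) = 1/25335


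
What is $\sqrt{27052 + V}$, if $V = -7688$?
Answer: $2 \sqrt{4841} \approx 139.15$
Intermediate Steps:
$\sqrt{27052 + V} = \sqrt{27052 - 7688} = \sqrt{19364} = 2 \sqrt{4841}$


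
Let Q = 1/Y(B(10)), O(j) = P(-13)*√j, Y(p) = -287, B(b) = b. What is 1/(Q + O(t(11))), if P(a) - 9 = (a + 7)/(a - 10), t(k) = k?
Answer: 151823/41106990242 + 403525731*√11/41106990242 ≈ 0.032561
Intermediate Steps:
P(a) = 9 + (7 + a)/(-10 + a) (P(a) = 9 + (a + 7)/(a - 10) = 9 + (7 + a)/(-10 + a))
O(j) = 213*√j/23 (O(j) = ((-83 + 10*(-13))/(-10 - 13))*√j = ((-83 - 130)/(-23))*√j = (-1/23*(-213))*√j = 213*√j/23)
Q = -1/287 (Q = 1/(-287) = -1/287 ≈ -0.0034843)
1/(Q + O(t(11))) = 1/(-1/287 + 213*√11/23)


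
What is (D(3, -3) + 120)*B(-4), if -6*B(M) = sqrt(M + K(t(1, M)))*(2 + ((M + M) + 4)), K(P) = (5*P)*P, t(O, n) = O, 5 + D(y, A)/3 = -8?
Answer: 27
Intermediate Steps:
D(y, A) = -39 (D(y, A) = -15 + 3*(-8) = -15 - 24 = -39)
K(P) = 5*P**2
B(M) = -sqrt(5 + M)*(6 + 2*M)/6 (B(M) = -sqrt(M + 5*1**2)*(2 + ((M + M) + 4))/6 = -sqrt(M + 5*1)*(2 + (2*M + 4))/6 = -sqrt(M + 5)*(2 + (4 + 2*M))/6 = -sqrt(5 + M)*(6 + 2*M)/6)
(D(3, -3) + 120)*B(-4) = (-39 + 120)*(sqrt(5 - 4)*(-3 - 1*(-4))/3) = 81*(sqrt(1)*(-3 + 4)/3) = 81*((1/3)*1*1) = 81*(1/3) = 27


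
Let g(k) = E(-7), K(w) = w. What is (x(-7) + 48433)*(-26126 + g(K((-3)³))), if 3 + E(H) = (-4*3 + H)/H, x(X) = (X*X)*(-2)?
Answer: -1262814020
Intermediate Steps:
x(X) = -2*X² (x(X) = X²*(-2) = -2*X²)
E(H) = -3 + (-12 + H)/H (E(H) = -3 + (-4*3 + H)/H = -3 + (-12 + H)/H)
g(k) = -2/7 (g(k) = -2 - 12/(-7) = -2 - 12*(-⅐) = -2 + 12/7 = -2/7)
(x(-7) + 48433)*(-26126 + g(K((-3)³))) = (-2*(-7)² + 48433)*(-26126 - 2/7) = (-2*49 + 48433)*(-182884/7) = (-98 + 48433)*(-182884/7) = 48335*(-182884/7) = -1262814020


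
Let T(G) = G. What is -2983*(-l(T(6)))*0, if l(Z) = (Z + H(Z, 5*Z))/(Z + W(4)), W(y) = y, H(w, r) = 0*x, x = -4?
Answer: 0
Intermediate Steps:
H(w, r) = 0 (H(w, r) = 0*(-4) = 0)
l(Z) = Z/(4 + Z) (l(Z) = (Z + 0)/(Z + 4) = Z/(4 + Z))
-2983*(-l(T(6)))*0 = -2983*(-6/(4 + 6))*0 = -2983*(-6/10)*0 = -2983*(-1*⅗)*0 = -(-8949)*0/5 = -2983*0 = 0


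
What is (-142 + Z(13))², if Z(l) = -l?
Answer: 24025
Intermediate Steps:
(-142 + Z(13))² = (-142 - 1*13)² = (-142 - 13)² = (-155)² = 24025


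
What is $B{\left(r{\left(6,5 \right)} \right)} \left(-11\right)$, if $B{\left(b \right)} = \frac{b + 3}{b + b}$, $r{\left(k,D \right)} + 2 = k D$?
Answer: $- \frac{341}{56} \approx -6.0893$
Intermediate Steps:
$r{\left(k,D \right)} = -2 + D k$ ($r{\left(k,D \right)} = -2 + k D = -2 + D k$)
$B{\left(b \right)} = \frac{3 + b}{2 b}$
$B{\left(r{\left(6,5 \right)} \right)} \left(-11\right) = \frac{3 + \left(-2 + 5 \cdot 6\right)}{2 \left(-2 + 5 \cdot 6\right)} \left(-11\right) = \frac{3 + \left(-2 + 30\right)}{2 \left(-2 + 30\right)} \left(-11\right) = \frac{3 + 28}{2 \cdot 28} \left(-11\right) = \frac{1}{2} \cdot \frac{1}{28} \cdot 31 \left(-11\right) = \frac{31}{56} \left(-11\right) = - \frac{341}{56}$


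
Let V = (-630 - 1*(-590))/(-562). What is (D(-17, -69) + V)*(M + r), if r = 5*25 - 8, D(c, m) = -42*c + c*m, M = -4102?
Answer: -2113113995/281 ≈ -7.5200e+6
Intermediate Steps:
r = 117 (r = 125 - 8 = 117)
V = 20/281 (V = (-630 + 590)*(-1/562) = -40*(-1/562) = 20/281 ≈ 0.071174)
(D(-17, -69) + V)*(M + r) = (-17*(-42 - 69) + 20/281)*(-4102 + 117) = (-17*(-111) + 20/281)*(-3985) = (1887 + 20/281)*(-3985) = (530267/281)*(-3985) = -2113113995/281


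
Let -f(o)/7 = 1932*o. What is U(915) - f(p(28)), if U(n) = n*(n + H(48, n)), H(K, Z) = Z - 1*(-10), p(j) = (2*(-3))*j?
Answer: -588432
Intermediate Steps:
p(j) = -6*j
f(o) = -13524*o
H(K, Z) = 10 + Z (H(K, Z) = Z + 10 = 10 + Z)
U(n) = n*(10 + 2*n) (U(n) = n*(n + (10 + n)) = n*(10 + 2*n))
U(915) - f(p(28)) = 2*915*(5 + 915) - (-13524)*(-6*28) = 2*915*920 - (-13524)*(-168) = 1683600 - 1*2272032 = 1683600 - 2272032 = -588432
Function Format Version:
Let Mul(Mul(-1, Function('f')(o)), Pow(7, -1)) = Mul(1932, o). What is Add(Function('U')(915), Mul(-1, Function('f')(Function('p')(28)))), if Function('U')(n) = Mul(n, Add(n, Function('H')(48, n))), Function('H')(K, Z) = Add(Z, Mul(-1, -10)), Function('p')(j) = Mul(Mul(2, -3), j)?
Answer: -588432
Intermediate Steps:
Function('p')(j) = Mul(-6, j)
Function('f')(o) = Mul(-13524, o) (Function('f')(o) = Mul(-7, Mul(1932, o)) = Mul(-13524, o))
Function('H')(K, Z) = Add(10, Z) (Function('H')(K, Z) = Add(Z, 10) = Add(10, Z))
Function('U')(n) = Mul(n, Add(10, Mul(2, n))) (Function('U')(n) = Mul(n, Add(n, Add(10, n))) = Mul(n, Add(10, Mul(2, n))))
Add(Function('U')(915), Mul(-1, Function('f')(Function('p')(28)))) = Add(Mul(2, 915, Add(5, 915)), Mul(-1, Mul(-13524, Mul(-6, 28)))) = Add(Mul(2, 915, 920), Mul(-1, Mul(-13524, -168))) = Add(1683600, Mul(-1, 2272032)) = Add(1683600, -2272032) = -588432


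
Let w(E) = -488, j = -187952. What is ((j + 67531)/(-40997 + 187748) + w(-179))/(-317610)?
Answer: 71734909/46609585110 ≈ 0.0015391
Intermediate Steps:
((j + 67531)/(-40997 + 187748) + w(-179))/(-317610) = ((-187952 + 67531)/(-40997 + 187748) - 488)/(-317610) = (-120421/146751 - 488)*(-1/317610) = -71734909/146751*(-1/317610) = 71734909/46609585110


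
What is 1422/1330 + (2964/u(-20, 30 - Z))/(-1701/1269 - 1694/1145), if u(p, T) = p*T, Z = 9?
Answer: 18971062/5311355 ≈ 3.5718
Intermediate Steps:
u(p, T) = T*p
1422/1330 + (2964/u(-20, 30 - Z))/(-1701/1269 - 1694/1145) = 1422/1330 + (2964/(((30 - 1*9)*(-20))))/(-1701/1269 - 1694/1145) = 1422*(1/1330) + (2964/(((30 - 9)*(-20))))/(-1701*1/1269 - 1694*1/1145) = 711/665 + (2964/((21*(-20))))/(-63/47 - 1694/1145) = 711/665 + (2964/(-420))/(-151753/53815) = 711/665 + (2964*(-1/420))*(-53815/151753) = 711/665 - 247/35*(-53815/151753) = 711/665 + 139919/55909 = 18971062/5311355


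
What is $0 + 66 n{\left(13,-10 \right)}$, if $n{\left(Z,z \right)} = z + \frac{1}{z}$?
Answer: $- \frac{3333}{5} \approx -666.6$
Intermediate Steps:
$0 + 66 n{\left(13,-10 \right)} = 0 + 66 \left(-10 + \frac{1}{-10}\right) = 0 + 66 \left(-10 - \frac{1}{10}\right) = 0 + 66 \left(- \frac{101}{10}\right) = 0 - \frac{3333}{5} = - \frac{3333}{5}$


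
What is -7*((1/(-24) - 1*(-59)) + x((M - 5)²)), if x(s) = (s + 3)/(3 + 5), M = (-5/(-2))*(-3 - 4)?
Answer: -82397/96 ≈ -858.30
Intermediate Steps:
M = -35/2 (M = -5*(-½)*(-7) = (5/2)*(-7) = -35/2 ≈ -17.500)
x(s) = 3/8 + s/8 (x(s) = (3 + s)/8 = (3 + s)*(⅛) = 3/8 + s/8)
-7*((1/(-24) - 1*(-59)) + x((M - 5)²)) = -7*((1/(-24) - 1*(-59)) + (3/8 + (-35/2 - 5)²/8)) = -7*((-1/24 + 59) + (3/8 + (-45/2)²/8)) = -7*(1415/24 + (3/8 + (⅛)*(2025/4))) = -7*(1415/24 + (3/8 + 2025/32)) = -7*(1415/24 + 2037/32) = -7*11771/96 = -82397/96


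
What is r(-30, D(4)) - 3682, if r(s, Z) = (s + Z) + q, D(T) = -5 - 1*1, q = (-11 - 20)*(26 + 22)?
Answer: -5206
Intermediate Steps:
q = -1488 (q = -31*48 = -1488)
D(T) = -6 (D(T) = -5 - 1 = -6)
r(s, Z) = -1488 + Z + s (r(s, Z) = (s + Z) - 1488 = (Z + s) - 1488 = -1488 + Z + s)
r(-30, D(4)) - 3682 = (-1488 - 6 - 30) - 3682 = -1524 - 3682 = -5206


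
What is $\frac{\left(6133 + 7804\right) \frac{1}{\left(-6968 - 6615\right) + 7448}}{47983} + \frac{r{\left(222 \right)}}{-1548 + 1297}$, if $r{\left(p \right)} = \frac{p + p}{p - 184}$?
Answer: $- \frac{65417872063}{1403877737145} \approx -0.046598$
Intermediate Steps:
$r{\left(p \right)} = \frac{2 p}{-184 + p}$
$\frac{\left(6133 + 7804\right) \frac{1}{\left(-6968 - 6615\right) + 7448}}{47983} + \frac{r{\left(222 \right)}}{-1548 + 1297} = \frac{\left(6133 + 7804\right) \frac{1}{\left(-6968 - 6615\right) + 7448}}{47983} + \frac{2 \cdot 222 \frac{1}{-184 + 222}}{-1548 + 1297} = \frac{13937}{-13583 + 7448} \cdot \frac{1}{47983} + \frac{2 \cdot 222 \cdot \frac{1}{38}}{-251} = \frac{13937}{-6135} \cdot \frac{1}{47983} + 2 \cdot 222 \cdot \frac{1}{38} \left(- \frac{1}{251}\right) = 13937 \left(- \frac{1}{6135}\right) \frac{1}{47983} + \frac{222}{19} \left(- \frac{1}{251}\right) = \left(- \frac{13937}{6135}\right) \frac{1}{47983} - \frac{222}{4769} = - \frac{13937}{294375705} - \frac{222}{4769} = - \frac{65417872063}{1403877737145}$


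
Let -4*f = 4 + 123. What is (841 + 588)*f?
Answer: -181483/4 ≈ -45371.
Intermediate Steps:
f = -127/4 (f = -(4 + 123)/4 = -¼*127 = -127/4 ≈ -31.750)
(841 + 588)*f = (841 + 588)*(-127/4) = 1429*(-127/4) = -181483/4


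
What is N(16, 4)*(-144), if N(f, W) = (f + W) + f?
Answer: -5184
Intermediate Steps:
N(f, W) = W + 2*f (N(f, W) = (W + f) + f = W + 2*f)
N(16, 4)*(-144) = (4 + 2*16)*(-144) = (4 + 32)*(-144) = 36*(-144) = -5184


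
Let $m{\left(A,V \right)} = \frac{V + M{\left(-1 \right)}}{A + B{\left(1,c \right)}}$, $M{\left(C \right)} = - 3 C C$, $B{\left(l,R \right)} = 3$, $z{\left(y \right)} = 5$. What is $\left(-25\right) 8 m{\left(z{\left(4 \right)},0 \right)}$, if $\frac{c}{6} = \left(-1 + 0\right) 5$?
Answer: $75$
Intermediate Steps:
$c = -30$ ($c = 6 \left(-1 + 0\right) 5 = 6 \left(\left(-1\right) 5\right) = 6 \left(-5\right) = -30$)
$M{\left(C \right)} = - 3 C^{2}$
$m{\left(A,V \right)} = \frac{-3 + V}{3 + A}$ ($m{\left(A,V \right)} = \frac{V - 3 \left(-1\right)^{2}}{A + 3} = \frac{V - 3}{3 + A} = \frac{-3 + V}{3 + A}$)
$\left(-25\right) 8 m{\left(z{\left(4 \right)},0 \right)} = \left(-25\right) 8 \frac{-3 + 0}{3 + 5} = - 200 \cdot \frac{1}{8} \left(-3\right) = \left(-200\right) \left(- \frac{3}{8}\right) = 75$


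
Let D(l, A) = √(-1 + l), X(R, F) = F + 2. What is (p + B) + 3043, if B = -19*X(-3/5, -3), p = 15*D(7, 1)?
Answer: 3062 + 15*√6 ≈ 3098.7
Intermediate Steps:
X(R, F) = 2 + F
p = 15*√6 (p = 15*√(-1 + 7) = 15*√6 ≈ 36.742)
B = 19 (B = -19*(2 - 3) = -19*(-1) = 19)
(p + B) + 3043 = (15*√6 + 19) + 3043 = (19 + 15*√6) + 3043 = 3062 + 15*√6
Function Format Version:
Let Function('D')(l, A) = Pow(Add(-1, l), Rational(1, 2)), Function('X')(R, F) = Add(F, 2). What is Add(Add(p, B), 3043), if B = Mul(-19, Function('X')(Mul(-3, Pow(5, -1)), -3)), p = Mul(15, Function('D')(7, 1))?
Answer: Add(3062, Mul(15, Pow(6, Rational(1, 2)))) ≈ 3098.7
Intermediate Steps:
Function('X')(R, F) = Add(2, F)
p = Mul(15, Pow(6, Rational(1, 2))) (p = Mul(15, Pow(Add(-1, 7), Rational(1, 2))) = Mul(15, Pow(6, Rational(1, 2))) ≈ 36.742)
B = 19 (B = Mul(-19, Add(2, -3)) = Mul(-19, -1) = 19)
Add(Add(p, B), 3043) = Add(Add(Mul(15, Pow(6, Rational(1, 2))), 19), 3043) = Add(Add(19, Mul(15, Pow(6, Rational(1, 2)))), 3043) = Add(3062, Mul(15, Pow(6, Rational(1, 2))))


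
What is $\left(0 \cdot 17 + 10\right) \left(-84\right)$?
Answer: $-840$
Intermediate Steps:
$\left(0 \cdot 17 + 10\right) \left(-84\right) = \left(0 + 10\right) \left(-84\right) = 10 \left(-84\right) = -840$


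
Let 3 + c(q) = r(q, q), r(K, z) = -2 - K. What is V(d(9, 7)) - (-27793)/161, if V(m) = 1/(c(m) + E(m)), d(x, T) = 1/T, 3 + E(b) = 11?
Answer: 556987/3220 ≈ 172.98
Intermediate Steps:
c(q) = -5 - q (c(q) = -3 + (-2 - q) = -5 - q)
E(b) = 8 (E(b) = -3 + 11 = 8)
V(m) = 1/(3 - m) (V(m) = 1/((-5 - m) + 8) = 1/(3 - m))
V(d(9, 7)) - (-27793)/161 = -1/(-3 + 1/7) - (-27793)/161 = -1/(-3 + ⅐) - (-27793)/161 = -1/(-20/7) - 1*(-27793/161) = -1*(-7/20) + 27793/161 = 7/20 + 27793/161 = 556987/3220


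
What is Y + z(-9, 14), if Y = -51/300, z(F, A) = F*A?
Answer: -12617/100 ≈ -126.17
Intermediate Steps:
z(F, A) = A*F
Y = -17/100 (Y = -51*1/300 = -17/100 ≈ -0.17000)
Y + z(-9, 14) = -17/100 + 14*(-9) = -17/100 - 126 = -12617/100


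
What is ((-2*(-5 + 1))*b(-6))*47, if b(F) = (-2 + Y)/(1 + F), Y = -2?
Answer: 1504/5 ≈ 300.80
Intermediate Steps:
b(F) = -4/(1 + F) (b(F) = (-2 - 2)/(1 + F) = -4/(1 + F))
((-2*(-5 + 1))*b(-6))*47 = ((-2*(-5 + 1))*(-4/(1 - 6)))*47 = ((-2*(-4))*(-4/(-5)))*47 = (8*(-4*(-⅕)))*47 = (8*(⅘))*47 = (32/5)*47 = 1504/5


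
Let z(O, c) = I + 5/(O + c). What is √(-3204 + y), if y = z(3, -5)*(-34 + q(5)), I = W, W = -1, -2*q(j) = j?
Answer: I*√12305/2 ≈ 55.464*I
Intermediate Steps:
q(j) = -j/2
I = -1
z(O, c) = -1 + 5/(O + c)
y = 511/4 (y = ((5 - 1*3 - 1*(-5))/(3 - 5))*(-34 - ½*5) = ((5 - 3 + 5)/(-2))*(-34 - 5/2) = -½*7*(-73/2) = -7/2*(-73/2) = 511/4 ≈ 127.75)
√(-3204 + y) = √(-3204 + 511/4) = √(-12305/4) = I*√12305/2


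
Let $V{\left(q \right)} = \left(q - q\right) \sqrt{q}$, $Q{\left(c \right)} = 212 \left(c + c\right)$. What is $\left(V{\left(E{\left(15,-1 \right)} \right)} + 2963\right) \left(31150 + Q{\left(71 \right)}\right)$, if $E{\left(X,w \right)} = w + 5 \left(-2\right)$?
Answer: $181495602$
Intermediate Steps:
$E{\left(X,w \right)} = -10 + w$ ($E{\left(X,w \right)} = w - 10 = -10 + w$)
$Q{\left(c \right)} = 424 c$ ($Q{\left(c \right)} = 212 \cdot 2 c = 424 c$)
$V{\left(q \right)} = 0$ ($V{\left(q \right)} = 0 \sqrt{q} = 0$)
$\left(V{\left(E{\left(15,-1 \right)} \right)} + 2963\right) \left(31150 + Q{\left(71 \right)}\right) = \left(0 + 2963\right) \left(31150 + 424 \cdot 71\right) = 2963 \left(31150 + 30104\right) = 2963 \cdot 61254 = 181495602$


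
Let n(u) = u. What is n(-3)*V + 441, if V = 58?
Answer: 267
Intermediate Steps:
n(-3)*V + 441 = -3*58 + 441 = -174 + 441 = 267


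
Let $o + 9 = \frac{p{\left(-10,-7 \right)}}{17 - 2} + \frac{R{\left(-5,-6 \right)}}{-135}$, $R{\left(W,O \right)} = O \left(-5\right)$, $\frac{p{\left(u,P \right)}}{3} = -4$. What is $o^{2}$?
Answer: $\frac{203401}{2025} \approx 100.44$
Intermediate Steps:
$p{\left(u,P \right)} = -12$ ($p{\left(u,P \right)} = 3 \left(-4\right) = -12$)
$R{\left(W,O \right)} = - 5 O$
$o = - \frac{451}{45}$ ($o = -9 + \left(- \frac{12}{17 - 2} + \frac{\left(-5\right) \left(-6\right)}{-135}\right) = -9 + \left(- \frac{12}{17 - 2} + 30 \left(- \frac{1}{135}\right)\right) = -9 - \left(\frac{2}{9} + \frac{12}{15}\right) = -9 - \frac{46}{45} = - \frac{451}{45} \approx -10.022$)
$o^{2} = \left(- \frac{451}{45}\right)^{2} = \frac{203401}{2025}$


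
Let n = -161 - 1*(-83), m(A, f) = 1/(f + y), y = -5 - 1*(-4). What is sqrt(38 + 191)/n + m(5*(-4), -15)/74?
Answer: -1/1184 - sqrt(229)/78 ≈ -0.19485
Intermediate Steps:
y = -1 (y = -5 + 4 = -1)
m(A, f) = 1/(-1 + f) (m(A, f) = 1/(f - 1) = 1/(-1 + f))
n = -78 (n = -161 + 83 = -78)
sqrt(38 + 191)/n + m(5*(-4), -15)/74 = sqrt(38 + 191)/(-78) + 1/(-1 - 15*74) = sqrt(229)*(-1/78) + (1/74)/(-16) = -sqrt(229)/78 - 1/16*1/74 = -sqrt(229)/78 - 1/1184 = -1/1184 - sqrt(229)/78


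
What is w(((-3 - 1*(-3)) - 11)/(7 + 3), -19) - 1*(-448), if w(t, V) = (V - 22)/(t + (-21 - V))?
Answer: 14298/31 ≈ 461.23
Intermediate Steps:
w(t, V) = (-22 + V)/(-21 + t - V)
w(((-3 - 1*(-3)) - 11)/(7 + 3), -19) - 1*(-448) = (22 - 1*(-19))/(21 - 19 - ((-3 - 1*(-3)) - 11)/(7 + 3)) - 1*(-448) = (22 + 19)/(21 - 19 - ((-3 + 3) - 11)/10) + 448 = 41/(21 - 19 - (0 - 11)/10) + 448 = 41/(21 - 19 - (-11)/10) + 448 = 41/(21 - 19 - 1*(-11/10)) + 448 = 41/(21 - 19 + 11/10) + 448 = 41/(31/10) + 448 = (10/31)*41 + 448 = 410/31 + 448 = 14298/31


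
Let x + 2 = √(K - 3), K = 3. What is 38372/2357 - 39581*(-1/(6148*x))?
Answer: 378529695/28981672 ≈ 13.061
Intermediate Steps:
x = -2 (x = -2 + √(3 - 3) = -2 + √0 = -2 + 0 = -2)
38372/2357 - 39581*(-1/(6148*x)) = 38372/2357 - 39581/((-6148*(-2))) = 38372*(1/2357) - 39581/12296 = 38372/2357 - 39581*1/12296 = 38372/2357 - 39581/12296 = 378529695/28981672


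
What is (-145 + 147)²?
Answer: 4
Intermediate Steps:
(-145 + 147)² = 2² = 4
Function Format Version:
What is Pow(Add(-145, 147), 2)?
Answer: 4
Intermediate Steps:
Pow(Add(-145, 147), 2) = Pow(2, 2) = 4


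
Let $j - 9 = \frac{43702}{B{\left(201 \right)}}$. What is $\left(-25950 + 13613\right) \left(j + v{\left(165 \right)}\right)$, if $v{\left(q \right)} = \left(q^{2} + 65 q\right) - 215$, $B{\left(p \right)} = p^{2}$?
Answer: $- \frac{18813173010502}{40401} \approx -4.6566 \cdot 10^{8}$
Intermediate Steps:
$v{\left(q \right)} = -215 + q^{2} + 65 q$
$j = \frac{407311}{40401}$ ($j = 9 + \frac{43702}{201^{2}} = 9 + \frac{43702}{40401} = \frac{407311}{40401} \approx 10.082$)
$\left(-25950 + 13613\right) \left(j + v{\left(165 \right)}\right) = \left(-25950 + 13613\right) \left(\frac{407311}{40401} + \left(-215 + 165^{2} + 65 \cdot 165\right)\right) = - 12337 \left(\frac{407311}{40401} + \left(-215 + 27225 + 10725\right)\right) = - 12337 \left(\frac{407311}{40401} + 37735\right) = \left(-12337\right) \frac{1524939046}{40401} = - \frac{18813173010502}{40401}$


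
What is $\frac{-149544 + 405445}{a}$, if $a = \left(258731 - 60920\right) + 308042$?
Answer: $\frac{255901}{505853} \approx 0.50588$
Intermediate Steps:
$a = 505853$ ($a = 197811 + 308042 = 505853$)
$\frac{-149544 + 405445}{a} = \frac{-149544 + 405445}{505853} = 255901 \cdot \frac{1}{505853} = \frac{255901}{505853}$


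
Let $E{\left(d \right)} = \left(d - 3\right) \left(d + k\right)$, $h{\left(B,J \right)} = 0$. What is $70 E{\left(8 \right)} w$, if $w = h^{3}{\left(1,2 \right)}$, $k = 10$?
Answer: $0$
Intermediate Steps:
$E{\left(d \right)} = \left(-3 + d\right) \left(10 + d\right)$ ($E{\left(d \right)} = \left(d - 3\right) \left(d + 10\right) = \left(-3 + d\right) \left(10 + d\right)$)
$w = 0$ ($w = 0^{3} = 0$)
$70 E{\left(8 \right)} w = 70 \left(-30 + 8^{2} + 7 \cdot 8\right) 0 = 70 \left(-30 + 64 + 56\right) 0 = 70 \cdot 90 \cdot 0 = 6300 \cdot 0 = 0$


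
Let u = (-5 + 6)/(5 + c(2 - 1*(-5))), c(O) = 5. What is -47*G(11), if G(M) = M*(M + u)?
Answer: -57387/10 ≈ -5738.7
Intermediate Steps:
u = ⅒ (u = (-5 + 6)/(5 + 5) = 1/10 = 1*(⅒) = ⅒ ≈ 0.10000)
G(M) = M*(⅒ + M) (G(M) = M*(M + ⅒) = M*(⅒ + M))
-47*G(11) = -517*(⅒ + 11) = -517*111/10 = -47*1221/10 = -57387/10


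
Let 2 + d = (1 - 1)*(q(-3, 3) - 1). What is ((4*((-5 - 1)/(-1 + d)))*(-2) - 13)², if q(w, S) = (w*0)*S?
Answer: 841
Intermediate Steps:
q(w, S) = 0 (q(w, S) = 0*S = 0)
d = -2 (d = -2 + (1 - 1)*(0 - 1) = -2 + 0*(-1) = -2 + 0 = -2)
((4*((-5 - 1)/(-1 + d)))*(-2) - 13)² = ((4*((-5 - 1)/(-1 - 2)))*(-2) - 13)² = ((4*(-6/(-3)))*(-2) - 13)² = ((4*(-6*(-⅓)))*(-2) - 13)² = ((4*2)*(-2) - 13)² = (8*(-2) - 13)² = (-16 - 13)² = (-29)² = 841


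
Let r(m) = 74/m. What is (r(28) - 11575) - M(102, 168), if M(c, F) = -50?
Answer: -161313/14 ≈ -11522.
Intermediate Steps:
(r(28) - 11575) - M(102, 168) = (74/28 - 11575) - 1*(-50) = (74*(1/28) - 11575) + 50 = (37/14 - 11575) + 50 = -162013/14 + 50 = -161313/14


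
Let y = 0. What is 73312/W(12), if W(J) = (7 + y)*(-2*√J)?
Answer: -18328*√3/21 ≈ -1511.7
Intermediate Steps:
W(J) = -14*√J (W(J) = (7 + 0)*(-2*√J) = 7*(-2*√J) = -14*√J)
73312/W(12) = 73312/((-28*√3)) = 73312*(-√3/84) = -18328*√3/21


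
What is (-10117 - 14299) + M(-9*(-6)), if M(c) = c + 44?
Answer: -24318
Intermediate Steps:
M(c) = 44 + c
(-10117 - 14299) + M(-9*(-6)) = (-10117 - 14299) + (44 - 9*(-6)) = -24416 + (44 + 54) = -24416 + 98 = -24318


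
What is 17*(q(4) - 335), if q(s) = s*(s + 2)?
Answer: -5287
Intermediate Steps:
q(s) = s*(2 + s)
17*(q(4) - 335) = 17*(4*(2 + 4) - 335) = 17*(4*6 - 335) = 17*(24 - 335) = 17*(-311) = -5287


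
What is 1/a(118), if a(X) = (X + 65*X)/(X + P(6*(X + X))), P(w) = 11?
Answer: 43/2596 ≈ 0.016564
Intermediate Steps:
a(X) = 66*X/(11 + X) (a(X) = (X + 65*X)/(X + 11) = (66*X)/(11 + X) = 66*X/(11 + X))
1/a(118) = 1/(66*118/(11 + 118)) = 1/(66*118/129) = 1/(66*118*(1/129)) = 1/(2596/43) = 43/2596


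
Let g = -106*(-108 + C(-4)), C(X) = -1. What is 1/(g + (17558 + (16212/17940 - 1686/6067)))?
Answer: 9070165/264056319427 ≈ 3.4349e-5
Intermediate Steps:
g = 11554 (g = -106*(-108 - 1) = -106*(-109) = 11554)
1/(g + (17558 + (16212/17940 - 1686/6067))) = 1/(11554 + (17558 + (16212/17940 - 1686/6067))) = 1/(11554 + (17558 + (16212*(1/17940) - 1686*1/6067))) = 1/(11554 + (17558 + (1351/1495 - 1686/6067))) = 1/(11554 + (17558 + 5675947/9070165)) = 1/(11554 + 159259633017/9070165) = 1/(264056319427/9070165) = 9070165/264056319427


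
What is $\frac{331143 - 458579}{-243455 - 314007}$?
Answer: $\frac{63718}{278731} \approx 0.2286$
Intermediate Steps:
$\frac{331143 - 458579}{-243455 - 314007} = - \frac{127436}{-557462} = \left(-127436\right) \left(- \frac{1}{557462}\right) = \frac{63718}{278731}$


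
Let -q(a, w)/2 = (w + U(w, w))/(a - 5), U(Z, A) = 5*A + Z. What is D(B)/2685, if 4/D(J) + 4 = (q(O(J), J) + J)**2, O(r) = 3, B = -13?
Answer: 1/7257555 ≈ 1.3779e-7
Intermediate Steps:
U(Z, A) = Z + 5*A
q(a, w) = -14*w/(-5 + a) (q(a, w) = -2*(w + (w + 5*w))/(a - 5) = -2*(w + 6*w)/(-5 + a) = -2*7*w/(-5 + a) = -14*w/(-5 + a))
D(J) = 4/(-4 + 64*J**2) (D(J) = 4/(-4 + (-14*J/(-5 + 3) + J)**2) = 4/(-4 + (-14*J/(-2) + J)**2) = 4/(-4 + (-14*J*(-1/2) + J)**2) = 4/(-4 + (7*J + J)**2) = 4/(-4 + (8*J)**2) = 4/(-4 + 64*J**2))
D(B)/2685 = 1/(-1 + 16*(-13)**2*2685) = (1/2685)/(-1 + 16*169) = (1/2685)/(-1 + 2704) = (1/2685)/2703 = (1/2703)*(1/2685) = 1/7257555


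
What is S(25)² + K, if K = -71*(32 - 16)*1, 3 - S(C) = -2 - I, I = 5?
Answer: -1036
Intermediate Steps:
S(C) = 10 (S(C) = 3 - (-2 - 1*5) = 3 - (-2 - 5) = 3 - 1*(-7) = 3 + 7 = 10)
K = -1136 (K = -71*16*1 = -1136*1 = -1136)
S(25)² + K = 10² - 1136 = 100 - 1136 = -1036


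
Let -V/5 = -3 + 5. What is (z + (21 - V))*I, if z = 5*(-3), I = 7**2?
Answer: 784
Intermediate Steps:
I = 49
V = -10 (V = -5*(-3 + 5) = -5*2 = -10)
z = -15
(z + (21 - V))*I = (-15 + (21 - 1*(-10)))*49 = (-15 + (21 + 10))*49 = (-15 + 31)*49 = 16*49 = 784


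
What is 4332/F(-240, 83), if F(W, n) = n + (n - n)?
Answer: 4332/83 ≈ 52.193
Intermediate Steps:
F(W, n) = n (F(W, n) = n + 0 = n)
4332/F(-240, 83) = 4332/83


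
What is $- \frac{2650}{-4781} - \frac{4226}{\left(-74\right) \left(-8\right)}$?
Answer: $- \frac{9317853}{1415176} \approx -6.5842$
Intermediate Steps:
$- \frac{2650}{-4781} - \frac{4226}{\left(-74\right) \left(-8\right)} = \left(-2650\right) \left(- \frac{1}{4781}\right) - \frac{4226}{592} = \frac{2650}{4781} - \frac{2113}{296} = - \frac{9317853}{1415176}$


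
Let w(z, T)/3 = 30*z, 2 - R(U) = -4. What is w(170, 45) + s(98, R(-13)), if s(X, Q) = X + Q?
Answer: 15404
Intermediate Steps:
R(U) = 6 (R(U) = 2 - 1*(-4) = 2 + 4 = 6)
s(X, Q) = Q + X
w(z, T) = 90*z (w(z, T) = 3*(30*z) = 90*z)
w(170, 45) + s(98, R(-13)) = 90*170 + (6 + 98) = 15300 + 104 = 15404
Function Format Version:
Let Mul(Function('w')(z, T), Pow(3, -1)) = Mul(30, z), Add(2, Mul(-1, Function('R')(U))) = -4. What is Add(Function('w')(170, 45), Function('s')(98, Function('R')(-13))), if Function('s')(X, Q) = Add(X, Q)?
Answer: 15404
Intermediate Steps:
Function('R')(U) = 6 (Function('R')(U) = Add(2, Mul(-1, -4)) = Add(2, 4) = 6)
Function('s')(X, Q) = Add(Q, X)
Function('w')(z, T) = Mul(90, z) (Function('w')(z, T) = Mul(3, Mul(30, z)) = Mul(90, z))
Add(Function('w')(170, 45), Function('s')(98, Function('R')(-13))) = Add(Mul(90, 170), Add(6, 98)) = Add(15300, 104) = 15404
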